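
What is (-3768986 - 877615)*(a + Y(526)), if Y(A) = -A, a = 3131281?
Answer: -14547369313755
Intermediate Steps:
(-3768986 - 877615)*(a + Y(526)) = (-3768986 - 877615)*(3131281 - 1*526) = -4646601*(3131281 - 526) = -4646601*3130755 = -14547369313755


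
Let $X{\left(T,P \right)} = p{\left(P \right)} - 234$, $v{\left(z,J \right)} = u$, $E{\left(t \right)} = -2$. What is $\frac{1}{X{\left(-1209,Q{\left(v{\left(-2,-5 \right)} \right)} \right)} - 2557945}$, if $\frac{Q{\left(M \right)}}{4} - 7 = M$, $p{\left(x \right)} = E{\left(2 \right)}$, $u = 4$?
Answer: $- \frac{1}{2558181} \approx -3.909 \cdot 10^{-7}$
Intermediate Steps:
$v{\left(z,J \right)} = 4$
$p{\left(x \right)} = -2$
$Q{\left(M \right)} = 28 + 4 M$
$X{\left(T,P \right)} = -236$ ($X{\left(T,P \right)} = -2 - 234 = -236$)
$\frac{1}{X{\left(-1209,Q{\left(v{\left(-2,-5 \right)} \right)} \right)} - 2557945} = \frac{1}{-236 - 2557945} = \frac{1}{-2558181} = - \frac{1}{2558181}$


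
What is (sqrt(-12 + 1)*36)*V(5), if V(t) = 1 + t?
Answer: 216*I*sqrt(11) ≈ 716.39*I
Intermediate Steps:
(sqrt(-12 + 1)*36)*V(5) = (sqrt(-12 + 1)*36)*(1 + 5) = (sqrt(-11)*36)*6 = ((I*sqrt(11))*36)*6 = (36*I*sqrt(11))*6 = 216*I*sqrt(11)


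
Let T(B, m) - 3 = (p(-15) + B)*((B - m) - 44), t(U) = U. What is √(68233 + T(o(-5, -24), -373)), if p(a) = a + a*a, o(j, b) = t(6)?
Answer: 2*√35149 ≈ 374.96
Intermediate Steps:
o(j, b) = 6
p(a) = a + a²
T(B, m) = 3 + (210 + B)*(-44 + B - m) (T(B, m) = 3 + (-15*(1 - 15) + B)*((B - m) - 44) = 3 + (-15*(-14) + B)*(-44 + B - m) = 3 + (210 + B)*(-44 + B - m))
√(68233 + T(o(-5, -24), -373)) = √(68233 + (-9237 + 6² - 210*(-373) + 166*6 - 1*6*(-373))) = √(68233 + (-9237 + 36 + 78330 + 996 + 2238)) = √(68233 + 72363) = √140596 = 2*√35149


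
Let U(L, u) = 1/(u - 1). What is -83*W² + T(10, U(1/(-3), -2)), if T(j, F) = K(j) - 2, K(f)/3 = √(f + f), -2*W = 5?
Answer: -2083/4 + 6*√5 ≈ -507.33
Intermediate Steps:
W = -5/2 (W = -½*5 = -5/2 ≈ -2.5000)
U(L, u) = 1/(-1 + u)
K(f) = 3*√2*√f (K(f) = 3*√(f + f) = 3*√(2*f) = 3*(√2*√f) = 3*√2*√f)
T(j, F) = -2 + 3*√2*√j (T(j, F) = 3*√2*√j - 2 = -2 + 3*√2*√j)
-83*W² + T(10, U(1/(-3), -2)) = -83*(-5/2)² + (-2 + 3*√2*√10) = -83*25/4 + (-2 + 6*√5) = -2075/4 + (-2 + 6*√5) = -2083/4 + 6*√5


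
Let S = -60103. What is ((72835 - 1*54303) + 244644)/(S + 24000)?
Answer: -263176/36103 ≈ -7.2896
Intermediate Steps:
((72835 - 1*54303) + 244644)/(S + 24000) = ((72835 - 1*54303) + 244644)/(-60103 + 24000) = ((72835 - 54303) + 244644)/(-36103) = (18532 + 244644)*(-1/36103) = 263176*(-1/36103) = -263176/36103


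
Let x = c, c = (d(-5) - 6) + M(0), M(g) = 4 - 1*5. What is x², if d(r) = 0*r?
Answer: 49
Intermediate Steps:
d(r) = 0
M(g) = -1 (M(g) = 4 - 5 = -1)
c = -7 (c = (0 - 6) - 1 = -6 - 1 = -7)
x = -7
x² = (-7)² = 49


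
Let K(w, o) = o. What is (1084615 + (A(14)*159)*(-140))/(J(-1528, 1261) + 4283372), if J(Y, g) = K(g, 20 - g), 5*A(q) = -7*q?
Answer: 217273/611733 ≈ 0.35518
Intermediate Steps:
A(q) = -7*q/5 (A(q) = (-7*q)/5 = -7*q/5)
J(Y, g) = 20 - g
(1084615 + (A(14)*159)*(-140))/(J(-1528, 1261) + 4283372) = (1084615 + (-7/5*14*159)*(-140))/((20 - 1*1261) + 4283372) = (1084615 - 98/5*159*(-140))/((20 - 1261) + 4283372) = (1084615 - 15582/5*(-140))/(-1241 + 4283372) = (1084615 + 436296)/4282131 = 1520911*(1/4282131) = 217273/611733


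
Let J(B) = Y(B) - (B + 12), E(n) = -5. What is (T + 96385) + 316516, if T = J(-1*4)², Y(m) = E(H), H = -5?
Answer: 413070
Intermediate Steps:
Y(m) = -5
J(B) = -17 - B (J(B) = -5 - (B + 12) = -5 - (12 + B) = -5 + (-12 - B) = -17 - B)
T = 169 (T = (-17 - (-1)*4)² = (-17 - 1*(-4))² = (-17 + 4)² = (-13)² = 169)
(T + 96385) + 316516 = (169 + 96385) + 316516 = 96554 + 316516 = 413070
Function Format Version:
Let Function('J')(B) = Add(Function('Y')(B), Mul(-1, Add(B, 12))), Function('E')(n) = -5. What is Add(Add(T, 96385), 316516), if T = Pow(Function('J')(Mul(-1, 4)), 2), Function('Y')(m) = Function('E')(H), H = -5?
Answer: 413070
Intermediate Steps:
Function('Y')(m) = -5
Function('J')(B) = Add(-17, Mul(-1, B)) (Function('J')(B) = Add(-5, Mul(-1, Add(B, 12))) = Add(-5, Mul(-1, Add(12, B))) = Add(-5, Add(-12, Mul(-1, B))) = Add(-17, Mul(-1, B)))
T = 169 (T = Pow(Add(-17, Mul(-1, Mul(-1, 4))), 2) = Pow(Add(-17, Mul(-1, -4)), 2) = Pow(Add(-17, 4), 2) = Pow(-13, 2) = 169)
Add(Add(T, 96385), 316516) = Add(Add(169, 96385), 316516) = Add(96554, 316516) = 413070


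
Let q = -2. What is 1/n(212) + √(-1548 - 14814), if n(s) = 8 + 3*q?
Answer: ½ + 9*I*√202 ≈ 0.5 + 127.91*I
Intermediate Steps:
n(s) = 2 (n(s) = 8 + 3*(-2) = 8 - 6 = 2)
1/n(212) + √(-1548 - 14814) = 1/2 + √(-1548 - 14814) = ½ + √(-16362) = ½ + 9*I*√202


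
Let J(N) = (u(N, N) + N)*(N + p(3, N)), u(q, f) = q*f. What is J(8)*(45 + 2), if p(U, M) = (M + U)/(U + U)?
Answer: 33276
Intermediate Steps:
u(q, f) = f*q
p(U, M) = (M + U)/(2*U) (p(U, M) = (M + U)/((2*U)) = (M + U)*(1/(2*U)) = (M + U)/(2*U))
J(N) = (1/2 + 7*N/6)*(N + N**2) (J(N) = (N*N + N)*(N + (1/2)*(N + 3)/3) = (N**2 + N)*(N + (1/2)*(1/3)*(3 + N)) = (N + N**2)*(N + (1/2 + N/6)) = (N + N**2)*(1/2 + 7*N/6) = (1/2 + 7*N/6)*(N + N**2))
J(8)*(45 + 2) = ((1/6)*8*(3 + 7*8**2 + 10*8))*(45 + 2) = ((1/6)*8*(3 + 7*64 + 80))*47 = ((1/6)*8*(3 + 448 + 80))*47 = ((1/6)*8*531)*47 = 708*47 = 33276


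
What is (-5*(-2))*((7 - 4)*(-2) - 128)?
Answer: -1340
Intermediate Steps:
(-5*(-2))*((7 - 4)*(-2) - 128) = 10*(3*(-2) - 128) = 10*(-6 - 128) = 10*(-134) = -1340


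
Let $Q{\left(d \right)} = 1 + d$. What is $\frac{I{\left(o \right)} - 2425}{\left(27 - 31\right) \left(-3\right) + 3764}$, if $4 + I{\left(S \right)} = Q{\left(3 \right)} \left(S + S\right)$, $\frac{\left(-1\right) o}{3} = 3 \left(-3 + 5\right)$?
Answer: $- \frac{2573}{3776} \approx -0.68141$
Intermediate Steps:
$o = -18$ ($o = - 3 \cdot 3 \left(-3 + 5\right) = - 3 \cdot 3 \cdot 2 = \left(-3\right) 6 = -18$)
$I{\left(S \right)} = -4 + 8 S$ ($I{\left(S \right)} = -4 + \left(1 + 3\right) \left(S + S\right) = -4 + 4 \cdot 2 S = -4 + 8 S$)
$\frac{I{\left(o \right)} - 2425}{\left(27 - 31\right) \left(-3\right) + 3764} = \frac{\left(-4 + 8 \left(-18\right)\right) - 2425}{\left(27 - 31\right) \left(-3\right) + 3764} = \frac{\left(-4 - 144\right) - 2425}{\left(-4\right) \left(-3\right) + 3764} = \frac{-148 - 2425}{12 + 3764} = - \frac{2573}{3776}$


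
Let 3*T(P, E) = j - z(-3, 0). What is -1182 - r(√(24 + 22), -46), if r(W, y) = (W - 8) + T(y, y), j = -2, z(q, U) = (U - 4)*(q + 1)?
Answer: -3512/3 - √46 ≈ -1177.4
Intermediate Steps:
z(q, U) = (1 + q)*(-4 + U) (z(q, U) = (-4 + U)*(1 + q) = (1 + q)*(-4 + U))
T(P, E) = -10/3 (T(P, E) = (-2 - (-4 + 0 - 4*(-3) + 0*(-3)))/3 = (-2 - (-4 + 0 + 12 + 0))/3 = (-2 - 1*8)/3 = (-2 - 8)/3 = (⅓)*(-10) = -10/3)
r(W, y) = -34/3 + W (r(W, y) = (W - 8) - 10/3 = (-8 + W) - 10/3 = -34/3 + W)
-1182 - r(√(24 + 22), -46) = -1182 - (-34/3 + √(24 + 22)) = -1182 - (-34/3 + √46) = -1182 + (34/3 - √46) = -3512/3 - √46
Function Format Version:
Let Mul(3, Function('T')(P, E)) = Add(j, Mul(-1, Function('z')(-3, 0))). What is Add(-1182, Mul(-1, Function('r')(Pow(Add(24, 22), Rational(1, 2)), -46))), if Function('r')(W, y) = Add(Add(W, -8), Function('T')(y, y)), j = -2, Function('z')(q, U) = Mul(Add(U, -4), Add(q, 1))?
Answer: Add(Rational(-3512, 3), Mul(-1, Pow(46, Rational(1, 2)))) ≈ -1177.4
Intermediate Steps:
Function('z')(q, U) = Mul(Add(1, q), Add(-4, U)) (Function('z')(q, U) = Mul(Add(-4, U), Add(1, q)) = Mul(Add(1, q), Add(-4, U)))
Function('T')(P, E) = Rational(-10, 3) (Function('T')(P, E) = Mul(Rational(1, 3), Add(-2, Mul(-1, Add(-4, 0, Mul(-4, -3), Mul(0, -3))))) = Mul(Rational(1, 3), Add(-2, Mul(-1, Add(-4, 0, 12, 0)))) = Mul(Rational(1, 3), Add(-2, Mul(-1, 8))) = Mul(Rational(1, 3), Add(-2, -8)) = Mul(Rational(1, 3), -10) = Rational(-10, 3))
Function('r')(W, y) = Add(Rational(-34, 3), W) (Function('r')(W, y) = Add(Add(W, -8), Rational(-10, 3)) = Add(Add(-8, W), Rational(-10, 3)) = Add(Rational(-34, 3), W))
Add(-1182, Mul(-1, Function('r')(Pow(Add(24, 22), Rational(1, 2)), -46))) = Add(-1182, Mul(-1, Add(Rational(-34, 3), Pow(Add(24, 22), Rational(1, 2))))) = Add(-1182, Mul(-1, Add(Rational(-34, 3), Pow(46, Rational(1, 2))))) = Add(-1182, Add(Rational(34, 3), Mul(-1, Pow(46, Rational(1, 2))))) = Add(Rational(-3512, 3), Mul(-1, Pow(46, Rational(1, 2))))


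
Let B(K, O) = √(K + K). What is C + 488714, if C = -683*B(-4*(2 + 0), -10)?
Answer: 488714 - 2732*I ≈ 4.8871e+5 - 2732.0*I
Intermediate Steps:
B(K, O) = √2*√K (B(K, O) = √(2*K) = √2*√K)
C = -2732*I (C = -683*√2*√(-4*(2 + 0)) = -683*√2*√(-4*2) = -683*√2*√(-8) = -683*√2*2*I*√2 = -2732*I ≈ -2732.0*I)
C + 488714 = -2732*I + 488714 = 488714 - 2732*I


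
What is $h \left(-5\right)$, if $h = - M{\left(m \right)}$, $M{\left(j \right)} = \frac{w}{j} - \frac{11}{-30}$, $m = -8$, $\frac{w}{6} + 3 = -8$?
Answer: $\frac{517}{12} \approx 43.083$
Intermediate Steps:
$w = -66$ ($w = -18 + 6 \left(-8\right) = -18 - 48 = -66$)
$M{\left(j \right)} = \frac{11}{30} - \frac{66}{j}$ ($M{\left(j \right)} = - \frac{66}{j} - \frac{11}{-30} = - \frac{66}{j} - - \frac{11}{30} = - \frac{66}{j} + \frac{11}{30} = \frac{11}{30} - \frac{66}{j}$)
$h = - \frac{517}{60}$ ($h = - (\frac{11}{30} - \frac{66}{-8}) = - (\frac{11}{30} - - \frac{33}{4}) = - (\frac{11}{30} + \frac{33}{4}) = \left(-1\right) \frac{517}{60} = - \frac{517}{60} \approx -8.6167$)
$h \left(-5\right) = \left(- \frac{517}{60}\right) \left(-5\right) = \frac{517}{12}$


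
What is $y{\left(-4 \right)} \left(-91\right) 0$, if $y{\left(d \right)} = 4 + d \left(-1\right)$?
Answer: $0$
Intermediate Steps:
$y{\left(d \right)} = 4 - d$
$y{\left(-4 \right)} \left(-91\right) 0 = \left(4 - -4\right) \left(-91\right) 0 = \left(4 + 4\right) \left(-91\right) 0 = 8 \left(-91\right) 0 = \left(-728\right) 0 = 0$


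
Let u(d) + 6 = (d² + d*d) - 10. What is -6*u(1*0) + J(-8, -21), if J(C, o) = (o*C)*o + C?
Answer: -3440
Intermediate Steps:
J(C, o) = C + C*o² (J(C, o) = (C*o)*o + C = C*o² + C = C + C*o²)
u(d) = -16 + 2*d² (u(d) = -6 + ((d² + d*d) - 10) = -6 + ((d² + d²) - 10) = -6 + (2*d² - 10) = -6 + (-10 + 2*d²) = -16 + 2*d²)
-6*u(1*0) + J(-8, -21) = -6*(-16 + 2*(1*0)²) - 8*(1 + (-21)²) = -6*(-16 + 2*0²) - 8*(1 + 441) = -6*(-16 + 2*0) - 8*442 = -6*(-16 + 0) - 3536 = -6*(-16) - 3536 = 96 - 3536 = -3440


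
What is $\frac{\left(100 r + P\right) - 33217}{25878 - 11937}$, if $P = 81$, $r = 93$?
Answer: $- \frac{23836}{13941} \approx -1.7098$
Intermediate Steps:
$\frac{\left(100 r + P\right) - 33217}{25878 - 11937} = \frac{\left(100 \cdot 93 + 81\right) - 33217}{25878 - 11937} = \frac{\left(9300 + 81\right) - 33217}{13941} = \left(9381 - 33217\right) \frac{1}{13941} = \left(-23836\right) \frac{1}{13941} = - \frac{23836}{13941}$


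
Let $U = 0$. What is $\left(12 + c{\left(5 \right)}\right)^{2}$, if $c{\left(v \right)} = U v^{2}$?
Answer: $144$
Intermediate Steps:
$c{\left(v \right)} = 0$ ($c{\left(v \right)} = 0 v^{2} = 0$)
$\left(12 + c{\left(5 \right)}\right)^{2} = \left(12 + 0\right)^{2} = 12^{2} = 144$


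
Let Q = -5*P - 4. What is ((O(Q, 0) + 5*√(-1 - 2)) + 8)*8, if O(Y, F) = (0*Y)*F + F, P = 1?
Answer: 64 + 40*I*√3 ≈ 64.0 + 69.282*I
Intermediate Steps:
Q = -9 (Q = -5*1 - 4 = -5 - 4 = -9)
O(Y, F) = F (O(Y, F) = 0*F + F = 0 + F = F)
((O(Q, 0) + 5*√(-1 - 2)) + 8)*8 = ((0 + 5*√(-1 - 2)) + 8)*8 = ((0 + 5*√(-3)) + 8)*8 = ((0 + 5*(I*√3)) + 8)*8 = ((0 + 5*I*√3) + 8)*8 = (5*I*√3 + 8)*8 = (8 + 5*I*√3)*8 = 64 + 40*I*√3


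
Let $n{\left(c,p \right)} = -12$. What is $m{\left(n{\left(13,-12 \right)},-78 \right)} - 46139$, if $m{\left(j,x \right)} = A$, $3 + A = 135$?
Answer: $-46007$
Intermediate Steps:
$A = 132$ ($A = -3 + 135 = 132$)
$m{\left(j,x \right)} = 132$
$m{\left(n{\left(13,-12 \right)},-78 \right)} - 46139 = 132 - 46139 = -46007$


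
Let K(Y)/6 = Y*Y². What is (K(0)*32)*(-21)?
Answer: 0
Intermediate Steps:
K(Y) = 6*Y³ (K(Y) = 6*(Y*Y²) = 6*Y³)
(K(0)*32)*(-21) = ((6*0³)*32)*(-21) = ((6*0)*32)*(-21) = (0*32)*(-21) = 0*(-21) = 0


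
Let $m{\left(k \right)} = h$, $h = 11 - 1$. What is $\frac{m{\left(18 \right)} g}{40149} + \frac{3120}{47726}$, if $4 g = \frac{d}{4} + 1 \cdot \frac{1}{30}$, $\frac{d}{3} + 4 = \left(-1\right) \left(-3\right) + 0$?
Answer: $\frac{1502152451}{22993814088} \approx 0.065329$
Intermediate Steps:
$d = -3$ ($d = -12 + 3 \left(\left(-1\right) \left(-3\right) + 0\right) = -12 + 3 \left(3 + 0\right) = -12 + 3 \cdot 3 = -12 + 9 = -3$)
$g = - \frac{43}{240}$ ($g = \frac{- \frac{3}{4} + 1 \cdot \frac{1}{30}}{4} = \frac{\left(-3\right) \frac{1}{4} + 1 \cdot \frac{1}{30}}{4} = \frac{- \frac{3}{4} + \frac{1}{30}}{4} = \frac{1}{4} \left(- \frac{43}{60}\right) = - \frac{43}{240} \approx -0.17917$)
$h = 10$ ($h = 11 - 1 = 10$)
$m{\left(k \right)} = 10$
$\frac{m{\left(18 \right)} g}{40149} + \frac{3120}{47726} = \frac{10 \left(- \frac{43}{240}\right)}{40149} + \frac{3120}{47726} = \left(- \frac{43}{24}\right) \frac{1}{40149} + 3120 \cdot \frac{1}{47726} = - \frac{43}{963576} + \frac{1560}{23863} = \frac{1502152451}{22993814088}$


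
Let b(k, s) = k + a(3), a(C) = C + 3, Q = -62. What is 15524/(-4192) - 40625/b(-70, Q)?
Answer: 5290827/8384 ≈ 631.06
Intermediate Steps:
a(C) = 3 + C
b(k, s) = 6 + k (b(k, s) = k + (3 + 3) = k + 6 = 6 + k)
15524/(-4192) - 40625/b(-70, Q) = 15524/(-4192) - 40625/(6 - 70) = 15524*(-1/4192) - 40625/(-64) = -3881/1048 - 40625*(-1/64) = -3881/1048 + 40625/64 = 5290827/8384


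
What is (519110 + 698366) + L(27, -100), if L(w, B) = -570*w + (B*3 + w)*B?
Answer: 1229386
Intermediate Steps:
L(w, B) = -570*w + B*(w + 3*B) (L(w, B) = -570*w + (3*B + w)*B = -570*w + (w + 3*B)*B = -570*w + B*(w + 3*B))
(519110 + 698366) + L(27, -100) = (519110 + 698366) + (-570*27 + 3*(-100)**2 - 100*27) = 1217476 + (-15390 + 3*10000 - 2700) = 1217476 + (-15390 + 30000 - 2700) = 1217476 + 11910 = 1229386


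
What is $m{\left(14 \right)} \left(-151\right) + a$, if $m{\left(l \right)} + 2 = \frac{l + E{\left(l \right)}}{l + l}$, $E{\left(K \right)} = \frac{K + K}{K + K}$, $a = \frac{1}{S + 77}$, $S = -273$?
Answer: $\frac{10834}{49} \approx 221.1$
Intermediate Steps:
$a = - \frac{1}{196}$ ($a = \frac{1}{-273 + 77} = \frac{1}{-196} = - \frac{1}{196} \approx -0.005102$)
$E{\left(K \right)} = 1$ ($E{\left(K \right)} = \frac{2 K}{2 K} = 2 K \frac{1}{2 K} = 1$)
$m{\left(l \right)} = -2 + \frac{1 + l}{2 l}$ ($m{\left(l \right)} = -2 + \frac{l + 1}{l + l} = -2 + \frac{1 + l}{2 l}$)
$m{\left(14 \right)} \left(-151\right) + a = \frac{1 - 42}{2 \cdot 14} \left(-151\right) - \frac{1}{196} = \frac{1}{2} \cdot \frac{1}{14} \left(1 - 42\right) \left(-151\right) - \frac{1}{196} = \frac{1}{2} \cdot \frac{1}{14} \left(-41\right) \left(-151\right) - \frac{1}{196} = \left(- \frac{41}{28}\right) \left(-151\right) - \frac{1}{196} = \frac{6191}{28} - \frac{1}{196} = \frac{10834}{49}$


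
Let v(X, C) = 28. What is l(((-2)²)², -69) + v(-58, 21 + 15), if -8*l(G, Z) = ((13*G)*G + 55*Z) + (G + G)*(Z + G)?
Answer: 2387/8 ≈ 298.38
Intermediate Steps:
l(G, Z) = -55*Z/8 - 13*G²/8 - G*(G + Z)/4 (l(G, Z) = -(((13*G)*G + 55*Z) + (G + G)*(Z + G))/8 = -((13*G² + 55*Z) + (2*G)*(G + Z))/8 = -((13*G² + 55*Z) + 2*G*(G + Z))/8 = -(13*G² + 55*Z + 2*G*(G + Z))/8 = -55*Z/8 - 13*G²/8 - G*(G + Z)/4)
l(((-2)²)², -69) + v(-58, 21 + 15) = (-55/8*(-69) - 15*(((-2)²)²)²/8 - ¼*((-2)²)²*(-69)) + 28 = (3795/8 - 15*(4²)²/8 - ¼*4²*(-69)) + 28 = (3795/8 - 15/8*16² - ¼*16*(-69)) + 28 = (3795/8 - 15/8*256 + 276) + 28 = (3795/8 - 480 + 276) + 28 = 2163/8 + 28 = 2387/8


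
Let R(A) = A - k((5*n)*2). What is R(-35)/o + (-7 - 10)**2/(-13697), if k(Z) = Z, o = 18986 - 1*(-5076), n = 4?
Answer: -7981193/329577214 ≈ -0.024216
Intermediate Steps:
o = 24062 (o = 18986 + 5076 = 24062)
R(A) = -40 + A (R(A) = A - 5*4*2 = A - 20*2 = A - 1*40 = A - 40 = -40 + A)
R(-35)/o + (-7 - 10)**2/(-13697) = (-40 - 35)/24062 + (-7 - 10)**2/(-13697) = -75*1/24062 + (-17)**2*(-1/13697) = -75/24062 + 289*(-1/13697) = -75/24062 - 289/13697 = -7981193/329577214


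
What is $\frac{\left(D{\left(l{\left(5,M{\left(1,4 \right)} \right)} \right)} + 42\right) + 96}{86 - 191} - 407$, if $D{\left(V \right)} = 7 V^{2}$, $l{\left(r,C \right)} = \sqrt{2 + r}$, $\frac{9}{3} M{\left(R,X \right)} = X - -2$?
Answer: $- \frac{42922}{105} \approx -408.78$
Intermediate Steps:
$M{\left(R,X \right)} = \frac{2}{3} + \frac{X}{3}$ ($M{\left(R,X \right)} = \frac{X - -2}{3} = \frac{X + 2}{3} = \frac{2 + X}{3} = \frac{2}{3} + \frac{X}{3}$)
$\frac{\left(D{\left(l{\left(5,M{\left(1,4 \right)} \right)} \right)} + 42\right) + 96}{86 - 191} - 407 = \frac{\left(7 \left(\sqrt{2 + 5}\right)^{2} + 42\right) + 96}{86 - 191} - 407 = \frac{\left(7 \left(\sqrt{7}\right)^{2} + 42\right) + 96}{-105} - 407 = \left(\left(7 \cdot 7 + 42\right) + 96\right) \left(- \frac{1}{105}\right) - 407 = \left(\left(49 + 42\right) + 96\right) \left(- \frac{1}{105}\right) - 407 = \left(91 + 96\right) \left(- \frac{1}{105}\right) - 407 = 187 \left(- \frac{1}{105}\right) - 407 = - \frac{187}{105} - 407 = - \frac{42922}{105}$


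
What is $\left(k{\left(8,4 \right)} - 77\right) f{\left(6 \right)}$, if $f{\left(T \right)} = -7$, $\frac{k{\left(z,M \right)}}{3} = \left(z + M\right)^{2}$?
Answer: $-2485$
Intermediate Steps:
$k{\left(z,M \right)} = 3 \left(M + z\right)^{2}$ ($k{\left(z,M \right)} = 3 \left(z + M\right)^{2} = 3 \left(M + z\right)^{2}$)
$\left(k{\left(8,4 \right)} - 77\right) f{\left(6 \right)} = \left(3 \left(4 + 8\right)^{2} - 77\right) \left(-7\right) = \left(3 \cdot 12^{2} - 77\right) \left(-7\right) = \left(3 \cdot 144 - 77\right) \left(-7\right) = \left(432 - 77\right) \left(-7\right) = 355 \left(-7\right) = -2485$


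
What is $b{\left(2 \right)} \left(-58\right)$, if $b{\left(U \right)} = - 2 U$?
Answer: $232$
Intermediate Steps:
$b{\left(2 \right)} \left(-58\right) = \left(-2\right) 2 \left(-58\right) = \left(-4\right) \left(-58\right) = 232$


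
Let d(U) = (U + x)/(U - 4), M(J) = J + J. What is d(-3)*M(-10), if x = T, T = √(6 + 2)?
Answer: -60/7 + 40*√2/7 ≈ -0.49021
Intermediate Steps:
M(J) = 2*J
T = 2*√2 (T = √8 = 2*√2 ≈ 2.8284)
x = 2*√2 ≈ 2.8284
d(U) = (U + 2*√2)/(-4 + U) (d(U) = (U + 2*√2)/(U - 4) = (U + 2*√2)/(-4 + U))
d(-3)*M(-10) = ((-3 + 2*√2)/(-4 - 3))*(2*(-10)) = ((-3 + 2*√2)/(-7))*(-20) = -(-3 + 2*√2)/7*(-20) = (3/7 - 2*√2/7)*(-20) = -60/7 + 40*√2/7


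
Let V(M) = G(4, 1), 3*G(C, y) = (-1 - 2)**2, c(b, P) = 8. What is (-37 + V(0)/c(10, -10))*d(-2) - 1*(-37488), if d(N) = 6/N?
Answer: 300783/8 ≈ 37598.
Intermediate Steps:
G(C, y) = 3 (G(C, y) = (-1 - 2)**2/3 = (1/3)*(-3)**2 = (1/3)*9 = 3)
V(M) = 3
(-37 + V(0)/c(10, -10))*d(-2) - 1*(-37488) = (-37 + 3/8)*(6/(-2)) - 1*(-37488) = (-37 + 3*(1/8))*(6*(-1/2)) + 37488 = (-37 + 3/8)*(-3) + 37488 = -293/8*(-3) + 37488 = 879/8 + 37488 = 300783/8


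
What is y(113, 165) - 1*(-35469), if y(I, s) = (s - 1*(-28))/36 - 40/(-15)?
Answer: 1277173/36 ≈ 35477.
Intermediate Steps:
y(I, s) = 31/9 + s/36 (y(I, s) = (s + 28)*(1/36) - 40*(-1/15) = (28 + s)*(1/36) + 8/3 = (7/9 + s/36) + 8/3 = 31/9 + s/36)
y(113, 165) - 1*(-35469) = (31/9 + (1/36)*165) - 1*(-35469) = (31/9 + 55/12) + 35469 = 289/36 + 35469 = 1277173/36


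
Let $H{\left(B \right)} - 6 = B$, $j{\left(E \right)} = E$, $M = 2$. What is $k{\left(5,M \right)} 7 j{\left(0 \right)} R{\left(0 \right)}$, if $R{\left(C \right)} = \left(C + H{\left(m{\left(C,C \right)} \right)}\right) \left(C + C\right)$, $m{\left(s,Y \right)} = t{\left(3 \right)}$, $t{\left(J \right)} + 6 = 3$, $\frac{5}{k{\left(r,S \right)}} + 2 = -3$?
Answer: $0$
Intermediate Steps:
$k{\left(r,S \right)} = -1$ ($k{\left(r,S \right)} = \frac{5}{-2 - 3} = \frac{5}{-5} = 5 \left(- \frac{1}{5}\right) = -1$)
$t{\left(J \right)} = -3$ ($t{\left(J \right)} = -6 + 3 = -3$)
$m{\left(s,Y \right)} = -3$
$H{\left(B \right)} = 6 + B$
$R{\left(C \right)} = 2 C \left(3 + C\right)$ ($R{\left(C \right)} = \left(C + \left(6 - 3\right)\right) \left(C + C\right) = \left(C + 3\right) 2 C = \left(3 + C\right) 2 C = 2 C \left(3 + C\right)$)
$k{\left(5,M \right)} 7 j{\left(0 \right)} R{\left(0 \right)} = - 7 \cdot 0 \cdot 2 \cdot 0 \left(3 + 0\right) = - 0 \cdot 2 \cdot 0 \cdot 3 = - 0 \cdot 0 = \left(-1\right) 0 = 0$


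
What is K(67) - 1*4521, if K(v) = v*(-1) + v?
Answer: -4521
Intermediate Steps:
K(v) = 0 (K(v) = -v + v = 0)
K(67) - 1*4521 = 0 - 1*4521 = 0 - 4521 = -4521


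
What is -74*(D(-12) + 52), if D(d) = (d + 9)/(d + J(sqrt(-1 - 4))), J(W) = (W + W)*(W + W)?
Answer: -61679/16 ≈ -3854.9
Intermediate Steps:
J(W) = 4*W**2 (J(W) = (2*W)*(2*W) = 4*W**2)
D(d) = (9 + d)/(-20 + d) (D(d) = (d + 9)/(d + 4*(sqrt(-1 - 4))**2) = (9 + d)/(d + 4*(sqrt(-5))**2) = (9 + d)/(d + 4*(I*sqrt(5))**2) = (9 + d)/(d + 4*(-5)) = (9 + d)/(d - 20) = (9 + d)/(-20 + d))
-74*(D(-12) + 52) = -74*((9 - 12)/(-20 - 12) + 52) = -74*(-3/(-32) + 52) = -74*(-1/32*(-3) + 52) = -74*(3/32 + 52) = -74*1667/32 = -61679/16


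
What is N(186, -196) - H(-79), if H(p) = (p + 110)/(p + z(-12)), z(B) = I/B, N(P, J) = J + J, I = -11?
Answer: -366932/937 ≈ -391.60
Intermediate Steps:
N(P, J) = 2*J
z(B) = -11/B
H(p) = (110 + p)/(11/12 + p) (H(p) = (p + 110)/(p - 11/(-12)) = (110 + p)/(p - 11*(-1/12)) = (110 + p)/(p + 11/12) = (110 + p)/(11/12 + p))
N(186, -196) - H(-79) = 2*(-196) - 12*(110 - 79)/(11 + 12*(-79)) = -392 - 12*31/(11 - 948) = -392 - 12*31/(-937) = -392 - 12*(-1)*31/937 = -392 - 1*(-372/937) = -392 + 372/937 = -366932/937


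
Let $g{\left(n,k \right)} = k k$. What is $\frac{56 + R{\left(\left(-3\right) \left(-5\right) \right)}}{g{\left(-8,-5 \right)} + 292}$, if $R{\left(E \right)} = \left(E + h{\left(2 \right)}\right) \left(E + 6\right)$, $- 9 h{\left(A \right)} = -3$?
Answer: $\frac{378}{317} \approx 1.1924$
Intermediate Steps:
$h{\left(A \right)} = \frac{1}{3}$ ($h{\left(A \right)} = \left(- \frac{1}{9}\right) \left(-3\right) = \frac{1}{3}$)
$g{\left(n,k \right)} = k^{2}$
$R{\left(E \right)} = \left(6 + E\right) \left(\frac{1}{3} + E\right)$ ($R{\left(E \right)} = \left(E + \frac{1}{3}\right) \left(E + 6\right) = \left(\frac{1}{3} + E\right) \left(6 + E\right) = \left(6 + E\right) \left(\frac{1}{3} + E\right)$)
$\frac{56 + R{\left(\left(-3\right) \left(-5\right) \right)}}{g{\left(-8,-5 \right)} + 292} = \frac{56 + \left(2 + \left(\left(-3\right) \left(-5\right)\right)^{2} + \frac{19 \left(\left(-3\right) \left(-5\right)\right)}{3}\right)}{\left(-5\right)^{2} + 292} = \frac{56 + \left(2 + 15^{2} + \frac{19}{3} \cdot 15\right)}{25 + 292} = \frac{56 + \left(2 + 225 + 95\right)}{317} = \left(56 + 322\right) \frac{1}{317} = 378 \cdot \frac{1}{317} = \frac{378}{317}$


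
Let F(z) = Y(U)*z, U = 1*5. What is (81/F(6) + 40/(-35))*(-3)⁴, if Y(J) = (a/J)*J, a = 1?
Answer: 14013/14 ≈ 1000.9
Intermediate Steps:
U = 5
Y(J) = 1 (Y(J) = (1/J)*J = J/J = 1)
F(z) = z (F(z) = 1*z = z)
(81/F(6) + 40/(-35))*(-3)⁴ = (81/6 + 40/(-35))*(-3)⁴ = (81*(⅙) + 40*(-1/35))*81 = (27/2 - 8/7)*81 = (173/14)*81 = 14013/14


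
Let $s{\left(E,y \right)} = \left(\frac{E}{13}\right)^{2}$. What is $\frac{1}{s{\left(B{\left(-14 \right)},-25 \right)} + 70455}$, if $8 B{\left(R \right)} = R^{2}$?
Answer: $\frac{676}{47629981} \approx 1.4193 \cdot 10^{-5}$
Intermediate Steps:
$B{\left(R \right)} = \frac{R^{2}}{8}$
$s{\left(E,y \right)} = \frac{E^{2}}{169}$ ($s{\left(E,y \right)} = \left(E \frac{1}{13}\right)^{2} = \left(\frac{E}{13}\right)^{2} = \frac{E^{2}}{169}$)
$\frac{1}{s{\left(B{\left(-14 \right)},-25 \right)} + 70455} = \frac{1}{\frac{\left(\frac{\left(-14\right)^{2}}{8}\right)^{2}}{169} + 70455} = \frac{1}{\frac{\left(\frac{1}{8} \cdot 196\right)^{2}}{169} + 70455} = \frac{1}{\frac{\left(\frac{49}{2}\right)^{2}}{169} + 70455} = \frac{1}{\frac{1}{169} \cdot \frac{2401}{4} + 70455} = \frac{1}{\frac{2401}{676} + 70455} = \frac{1}{\frac{47629981}{676}} = \frac{676}{47629981}$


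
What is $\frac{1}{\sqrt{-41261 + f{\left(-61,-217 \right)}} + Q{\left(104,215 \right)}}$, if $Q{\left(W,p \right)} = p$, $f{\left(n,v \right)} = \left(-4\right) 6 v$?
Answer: $\frac{215}{82278} - \frac{i \sqrt{36053}}{82278} \approx 0.0026131 - 0.0023077 i$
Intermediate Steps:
$f{\left(n,v \right)} = - 24 v$
$\frac{1}{\sqrt{-41261 + f{\left(-61,-217 \right)}} + Q{\left(104,215 \right)}} = \frac{1}{\sqrt{-41261 - -5208} + 215} = \frac{1}{\sqrt{-41261 + 5208} + 215} = \frac{1}{\sqrt{-36053} + 215} = \frac{1}{i \sqrt{36053} + 215} = \frac{1}{215 + i \sqrt{36053}}$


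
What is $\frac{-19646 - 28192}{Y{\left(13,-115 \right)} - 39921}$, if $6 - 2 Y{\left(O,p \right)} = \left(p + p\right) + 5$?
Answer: $\frac{268}{223} \approx 1.2018$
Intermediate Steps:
$Y{\left(O,p \right)} = \frac{1}{2} - p$ ($Y{\left(O,p \right)} = 3 - \frac{\left(p + p\right) + 5}{2} = 3 - \frac{2 p + 5}{2} = 3 - \frac{5 + 2 p}{2} = 3 - \left(\frac{5}{2} + p\right) = \frac{1}{2} - p$)
$\frac{-19646 - 28192}{Y{\left(13,-115 \right)} - 39921} = \frac{-19646 - 28192}{\left(\frac{1}{2} - -115\right) - 39921} = - \frac{47838}{\left(\frac{1}{2} + 115\right) - 39921} = - \frac{47838}{\frac{231}{2} - 39921} = - \frac{47838}{- \frac{79611}{2}} = \left(-47838\right) \left(- \frac{2}{79611}\right) = \frac{268}{223}$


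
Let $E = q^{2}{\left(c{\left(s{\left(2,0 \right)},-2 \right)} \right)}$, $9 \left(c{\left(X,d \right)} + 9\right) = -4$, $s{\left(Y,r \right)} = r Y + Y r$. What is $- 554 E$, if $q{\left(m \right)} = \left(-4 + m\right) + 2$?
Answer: $- \frac{5877386}{81} \approx -72560.0$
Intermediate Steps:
$s{\left(Y,r \right)} = 2 Y r$ ($s{\left(Y,r \right)} = Y r + Y r = 2 Y r$)
$c{\left(X,d \right)} = - \frac{85}{9}$ ($c{\left(X,d \right)} = -9 + \frac{1}{9} \left(-4\right) = -9 - \frac{4}{9} = - \frac{85}{9}$)
$q{\left(m \right)} = -2 + m$
$E = \frac{10609}{81}$ ($E = \left(-2 - \frac{85}{9}\right)^{2} = \left(- \frac{103}{9}\right)^{2} = \frac{10609}{81} \approx 130.98$)
$- 554 E = \left(-554\right) \frac{10609}{81} = - \frac{5877386}{81}$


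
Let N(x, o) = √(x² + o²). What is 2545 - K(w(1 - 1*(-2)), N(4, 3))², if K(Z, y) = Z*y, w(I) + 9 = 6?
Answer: 2320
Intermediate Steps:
N(x, o) = √(o² + x²)
w(I) = -3 (w(I) = -9 + 6 = -3)
2545 - K(w(1 - 1*(-2)), N(4, 3))² = 2545 - (-3*√(3² + 4²))² = 2545 - (-3*√(9 + 16))² = 2545 - (-3*√25)² = 2545 - (-3*5)² = 2545 - 1*(-15)² = 2545 - 1*225 = 2545 - 225 = 2320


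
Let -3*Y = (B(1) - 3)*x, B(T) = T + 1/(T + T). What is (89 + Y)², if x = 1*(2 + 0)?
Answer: 8100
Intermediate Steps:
x = 2 (x = 1*2 = 2)
B(T) = T + 1/(2*T)
Y = 1 (Y = -((1 + (½)/1) - 3)*2/3 = -((1 + (½)*1) - 3)*2/3 = -((1 + ½) - 3)*2/3 = -(3/2 - 3)*2/3 = -(-1)*2/2 = -⅓*(-3) = 1)
(89 + Y)² = (89 + 1)² = 90² = 8100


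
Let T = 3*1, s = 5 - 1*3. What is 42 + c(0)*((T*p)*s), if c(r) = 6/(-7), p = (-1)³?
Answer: 330/7 ≈ 47.143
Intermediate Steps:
p = -1
s = 2 (s = 5 - 3 = 2)
c(r) = -6/7 (c(r) = 6*(-⅐) = -6/7)
T = 3
42 + c(0)*((T*p)*s) = 42 - 6*3*(-1)*2/7 = 42 - (-18)*2/7 = 42 - 6/7*(-6) = 42 + 36/7 = 330/7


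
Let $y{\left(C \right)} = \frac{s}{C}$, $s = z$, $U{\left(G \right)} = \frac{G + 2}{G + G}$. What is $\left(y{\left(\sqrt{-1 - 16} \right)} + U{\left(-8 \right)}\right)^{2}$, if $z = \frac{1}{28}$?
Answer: $\frac{7493}{53312} - \frac{3 i \sqrt{17}}{1904} \approx 0.14055 - 0.0064965 i$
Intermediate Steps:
$z = \frac{1}{28} \approx 0.035714$
$U{\left(G \right)} = \frac{2 + G}{2 G}$
$s = \frac{1}{28} \approx 0.035714$
$y{\left(C \right)} = \frac{1}{28 C}$
$\left(y{\left(\sqrt{-1 - 16} \right)} + U{\left(-8 \right)}\right)^{2} = \left(\frac{1}{28 \sqrt{-1 - 16}} + \frac{2 - 8}{2 \left(-8\right)}\right)^{2} = \left(\frac{1}{28 \sqrt{-17}} + \frac{1}{2} \left(- \frac{1}{8}\right) \left(-6\right)\right)^{2} = \left(\frac{1}{28 i \sqrt{17}} + \frac{3}{8}\right)^{2} = \left(\frac{\left(- \frac{1}{17}\right) i \sqrt{17}}{28} + \frac{3}{8}\right)^{2} = \left(- \frac{i \sqrt{17}}{476} + \frac{3}{8}\right)^{2} = \left(\frac{3}{8} - \frac{i \sqrt{17}}{476}\right)^{2}$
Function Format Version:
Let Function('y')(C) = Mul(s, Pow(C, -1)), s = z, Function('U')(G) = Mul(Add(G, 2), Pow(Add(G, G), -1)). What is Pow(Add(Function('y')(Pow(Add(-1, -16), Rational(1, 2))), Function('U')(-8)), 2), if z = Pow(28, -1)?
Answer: Add(Rational(7493, 53312), Mul(Rational(-3, 1904), I, Pow(17, Rational(1, 2)))) ≈ Add(0.14055, Mul(-0.0064965, I))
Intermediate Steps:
z = Rational(1, 28) ≈ 0.035714
Function('U')(G) = Mul(Rational(1, 2), Pow(G, -1), Add(2, G)) (Function('U')(G) = Mul(Add(2, G), Pow(Mul(2, G), -1)) = Mul(Add(2, G), Mul(Rational(1, 2), Pow(G, -1))) = Mul(Rational(1, 2), Pow(G, -1), Add(2, G)))
s = Rational(1, 28) ≈ 0.035714
Function('y')(C) = Mul(Rational(1, 28), Pow(C, -1))
Pow(Add(Function('y')(Pow(Add(-1, -16), Rational(1, 2))), Function('U')(-8)), 2) = Pow(Add(Mul(Rational(1, 28), Pow(Pow(Add(-1, -16), Rational(1, 2)), -1)), Mul(Rational(1, 2), Pow(-8, -1), Add(2, -8))), 2) = Pow(Add(Mul(Rational(1, 28), Pow(Pow(-17, Rational(1, 2)), -1)), Mul(Rational(1, 2), Rational(-1, 8), -6)), 2) = Pow(Add(Mul(Rational(1, 28), Pow(Mul(I, Pow(17, Rational(1, 2))), -1)), Rational(3, 8)), 2) = Pow(Add(Mul(Rational(1, 28), Mul(Rational(-1, 17), I, Pow(17, Rational(1, 2)))), Rational(3, 8)), 2) = Pow(Add(Mul(Rational(-1, 476), I, Pow(17, Rational(1, 2))), Rational(3, 8)), 2) = Pow(Add(Rational(3, 8), Mul(Rational(-1, 476), I, Pow(17, Rational(1, 2)))), 2)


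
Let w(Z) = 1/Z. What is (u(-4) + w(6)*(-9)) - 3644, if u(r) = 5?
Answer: -7281/2 ≈ -3640.5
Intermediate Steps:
(u(-4) + w(6)*(-9)) - 3644 = (5 - 9/6) - 3644 = (5 + (⅙)*(-9)) - 3644 = (5 - 3/2) - 3644 = 7/2 - 3644 = -7281/2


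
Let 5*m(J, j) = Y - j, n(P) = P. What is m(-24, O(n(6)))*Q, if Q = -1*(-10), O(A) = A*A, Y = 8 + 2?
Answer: -52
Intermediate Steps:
Y = 10
O(A) = A²
m(J, j) = 2 - j/5 (m(J, j) = (10 - j)/5 = 2 - j/5)
Q = 10
m(-24, O(n(6)))*Q = (2 - ⅕*6²)*10 = (2 - ⅕*36)*10 = (2 - 36/5)*10 = -26/5*10 = -52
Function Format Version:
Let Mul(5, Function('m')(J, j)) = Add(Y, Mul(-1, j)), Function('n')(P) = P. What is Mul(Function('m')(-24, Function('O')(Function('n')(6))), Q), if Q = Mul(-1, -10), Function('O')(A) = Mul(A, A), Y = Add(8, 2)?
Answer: -52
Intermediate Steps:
Y = 10
Function('O')(A) = Pow(A, 2)
Function('m')(J, j) = Add(2, Mul(Rational(-1, 5), j)) (Function('m')(J, j) = Mul(Rational(1, 5), Add(10, Mul(-1, j))) = Add(2, Mul(Rational(-1, 5), j)))
Q = 10
Mul(Function('m')(-24, Function('O')(Function('n')(6))), Q) = Mul(Add(2, Mul(Rational(-1, 5), Pow(6, 2))), 10) = Mul(Add(2, Mul(Rational(-1, 5), 36)), 10) = Mul(Add(2, Rational(-36, 5)), 10) = Mul(Rational(-26, 5), 10) = -52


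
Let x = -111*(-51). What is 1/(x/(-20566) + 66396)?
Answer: 20566/1365494475 ≈ 1.5061e-5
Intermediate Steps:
x = 5661
1/(x/(-20566) + 66396) = 1/(5661/(-20566) + 66396) = 1/(5661*(-1/20566) + 66396) = 1/(-5661/20566 + 66396) = 1/(1365494475/20566) = 20566/1365494475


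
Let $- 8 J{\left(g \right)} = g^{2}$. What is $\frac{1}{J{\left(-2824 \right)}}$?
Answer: $- \frac{1}{996872} \approx -1.0031 \cdot 10^{-6}$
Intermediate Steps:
$J{\left(g \right)} = - \frac{g^{2}}{8}$
$\frac{1}{J{\left(-2824 \right)}} = \frac{1}{\left(- \frac{1}{8}\right) \left(-2824\right)^{2}} = \frac{1}{\left(- \frac{1}{8}\right) 7974976} = \frac{1}{-996872} = - \frac{1}{996872}$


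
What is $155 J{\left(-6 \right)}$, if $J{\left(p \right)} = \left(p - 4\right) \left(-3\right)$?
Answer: $4650$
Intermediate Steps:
$J{\left(p \right)} = 12 - 3 p$ ($J{\left(p \right)} = \left(-4 + p\right) \left(-3\right) = 12 - 3 p$)
$155 J{\left(-6 \right)} = 155 \left(12 - -18\right) = 155 \left(12 + 18\right) = 155 \cdot 30 = 4650$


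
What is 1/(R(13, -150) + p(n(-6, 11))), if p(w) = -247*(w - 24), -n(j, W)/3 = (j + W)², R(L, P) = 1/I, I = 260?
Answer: 260/6357781 ≈ 4.0895e-5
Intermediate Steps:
R(L, P) = 1/260
n(j, W) = -3*(W + j)² (n(j, W) = -3*(j + W)² = -3*(W + j)²)
p(w) = 5928 - 247*w (p(w) = -247*(-24 + w) = 5928 - 247*w)
1/(R(13, -150) + p(n(-6, 11))) = 1/(1/260 + (5928 - (-741)*(11 - 6)²)) = 1/(1/260 + (5928 - (-741)*5²)) = 1/(1/260 + (5928 - (-741)*25)) = 1/(1/260 + (5928 - 247*(-75))) = 1/(1/260 + (5928 + 18525)) = 1/(1/260 + 24453) = 1/(6357781/260) = 260/6357781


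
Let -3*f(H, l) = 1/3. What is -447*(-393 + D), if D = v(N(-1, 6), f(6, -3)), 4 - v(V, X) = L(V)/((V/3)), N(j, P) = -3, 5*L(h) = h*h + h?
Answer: 866733/5 ≈ 1.7335e+5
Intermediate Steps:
L(h) = h/5 + h²/5 (L(h) = (h*h + h)/5 = (h² + h)/5 = (h + h²)/5 = h/5 + h²/5)
f(H, l) = -⅑ (f(H, l) = -⅓/3 = -⅓*⅓ = -⅑)
v(V, X) = 17/5 - 3*V/5 (v(V, X) = 4 - V*(1 + V)/5/(V/3) = 4 - V*(1 + V)/5*3/V = 4 - (⅗ + 3*V/5) = 4 + (-⅗ - 3*V/5) = 17/5 - 3*V/5)
D = 26/5 (D = 17/5 - ⅗*(-3) = 17/5 + 9/5 = 26/5 ≈ 5.2000)
-447*(-393 + D) = -447*(-393 + 26/5) = -447*(-1939/5) = 866733/5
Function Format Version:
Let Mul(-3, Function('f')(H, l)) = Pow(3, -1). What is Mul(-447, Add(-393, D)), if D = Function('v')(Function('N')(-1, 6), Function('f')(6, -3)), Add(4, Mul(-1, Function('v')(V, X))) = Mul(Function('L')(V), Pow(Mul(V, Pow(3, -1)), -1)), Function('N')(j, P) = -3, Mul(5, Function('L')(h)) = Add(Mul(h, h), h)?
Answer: Rational(866733, 5) ≈ 1.7335e+5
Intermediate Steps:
Function('L')(h) = Add(Mul(Rational(1, 5), h), Mul(Rational(1, 5), Pow(h, 2))) (Function('L')(h) = Mul(Rational(1, 5), Add(Mul(h, h), h)) = Mul(Rational(1, 5), Add(Pow(h, 2), h)) = Mul(Rational(1, 5), Add(h, Pow(h, 2))) = Add(Mul(Rational(1, 5), h), Mul(Rational(1, 5), Pow(h, 2))))
Function('f')(H, l) = Rational(-1, 9) (Function('f')(H, l) = Mul(Rational(-1, 3), Pow(3, -1)) = Mul(Rational(-1, 3), Rational(1, 3)) = Rational(-1, 9))
Function('v')(V, X) = Add(Rational(17, 5), Mul(Rational(-3, 5), V)) (Function('v')(V, X) = Add(4, Mul(-1, Mul(Mul(Rational(1, 5), V, Add(1, V)), Pow(Mul(V, Pow(3, -1)), -1)))) = Add(4, Mul(-1, Mul(Mul(Rational(1, 5), V, Add(1, V)), Pow(Mul(V, Rational(1, 3)), -1)))) = Add(4, Mul(-1, Mul(Mul(Rational(1, 5), V, Add(1, V)), Pow(Mul(Rational(1, 3), V), -1)))) = Add(4, Mul(-1, Mul(Mul(Rational(1, 5), V, Add(1, V)), Mul(3, Pow(V, -1))))) = Add(4, Mul(-1, Add(Rational(3, 5), Mul(Rational(3, 5), V)))) = Add(4, Add(Rational(-3, 5), Mul(Rational(-3, 5), V))) = Add(Rational(17, 5), Mul(Rational(-3, 5), V)))
D = Rational(26, 5) (D = Add(Rational(17, 5), Mul(Rational(-3, 5), -3)) = Add(Rational(17, 5), Rational(9, 5)) = Rational(26, 5) ≈ 5.2000)
Mul(-447, Add(-393, D)) = Mul(-447, Add(-393, Rational(26, 5))) = Mul(-447, Rational(-1939, 5)) = Rational(866733, 5)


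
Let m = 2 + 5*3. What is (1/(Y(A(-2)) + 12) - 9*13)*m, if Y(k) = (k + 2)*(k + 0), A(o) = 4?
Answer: -71587/36 ≈ -1988.5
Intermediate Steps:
m = 17 (m = 2 + 15 = 17)
Y(k) = k*(2 + k) (Y(k) = (2 + k)*k = k*(2 + k))
(1/(Y(A(-2)) + 12) - 9*13)*m = (1/(4*(2 + 4) + 12) - 9*13)*17 = (1/(4*6 + 12) - 117)*17 = (1/(24 + 12) - 117)*17 = (1/36 - 117)*17 = -4211/36*17 = -71587/36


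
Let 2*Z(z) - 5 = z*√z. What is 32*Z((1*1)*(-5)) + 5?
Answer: 85 - 80*I*√5 ≈ 85.0 - 178.89*I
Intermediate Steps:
Z(z) = 5/2 + z^(3/2)/2 (Z(z) = 5/2 + (z*√z)/2 = 5/2 + z^(3/2)/2)
32*Z((1*1)*(-5)) + 5 = 32*(5/2 + ((1*1)*(-5))^(3/2)/2) + 5 = 32*(5/2 + (1*(-5))^(3/2)/2) + 5 = 32*(5/2 + (-5)^(3/2)/2) + 5 = 32*(5/2 + (-5*I*√5)/2) + 5 = 32*(5/2 - 5*I*√5/2) + 5 = (80 - 80*I*√5) + 5 = 85 - 80*I*√5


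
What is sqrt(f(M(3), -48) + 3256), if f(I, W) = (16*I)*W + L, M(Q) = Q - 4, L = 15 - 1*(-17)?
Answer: 26*sqrt(6) ≈ 63.687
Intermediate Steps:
L = 32 (L = 15 + 17 = 32)
M(Q) = -4 + Q
f(I, W) = 32 + 16*I*W (f(I, W) = (16*I)*W + 32 = 16*I*W + 32 = 32 + 16*I*W)
sqrt(f(M(3), -48) + 3256) = sqrt((32 + 16*(-4 + 3)*(-48)) + 3256) = sqrt((32 + 16*(-1)*(-48)) + 3256) = sqrt((32 + 768) + 3256) = sqrt(800 + 3256) = sqrt(4056) = 26*sqrt(6)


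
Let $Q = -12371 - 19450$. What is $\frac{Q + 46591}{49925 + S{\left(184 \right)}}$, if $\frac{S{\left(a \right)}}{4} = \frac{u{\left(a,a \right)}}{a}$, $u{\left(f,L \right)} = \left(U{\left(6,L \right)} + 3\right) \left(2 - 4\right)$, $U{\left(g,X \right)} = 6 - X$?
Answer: $\frac{33971}{114845} \approx 0.2958$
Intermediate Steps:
$u{\left(f,L \right)} = -18 + 2 L$ ($u{\left(f,L \right)} = \left(\left(6 - L\right) + 3\right) \left(2 - 4\right) = \left(9 - L\right) \left(-2\right) = -18 + 2 L$)
$S{\left(a \right)} = \frac{4 \left(-18 + 2 a\right)}{a}$ ($S{\left(a \right)} = 4 \frac{-18 + 2 a}{a} = \frac{4 \left(-18 + 2 a\right)}{a}$)
$Q = -31821$
$\frac{Q + 46591}{49925 + S{\left(184 \right)}} = \frac{-31821 + 46591}{49925 + \left(8 - \frac{72}{184}\right)} = \frac{14770}{49925 + \left(8 - \frac{9}{23}\right)} = \frac{14770}{49925 + \frac{175}{23}} = \frac{14770}{\frac{1148450}{23}} = 14770 \cdot \frac{23}{1148450} = \frac{33971}{114845}$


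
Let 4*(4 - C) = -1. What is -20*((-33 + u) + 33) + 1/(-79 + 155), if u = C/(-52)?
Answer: 407/247 ≈ 1.6478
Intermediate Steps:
C = 17/4 (C = 4 - ¼*(-1) = 4 + ¼ = 17/4 ≈ 4.2500)
u = -17/208 (u = (17/4)/(-52) = (17/4)*(-1/52) = -17/208 ≈ -0.081731)
-20*((-33 + u) + 33) + 1/(-79 + 155) = -20*((-33 - 17/208) + 33) + 1/(-79 + 155) = -20*(-6881/208 + 33) + 1/76 = -20*(-17/208) + 1/76 = 85/52 + 1/76 = 407/247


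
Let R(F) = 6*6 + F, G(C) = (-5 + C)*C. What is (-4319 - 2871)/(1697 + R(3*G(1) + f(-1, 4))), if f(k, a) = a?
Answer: -1438/345 ≈ -4.1681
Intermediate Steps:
G(C) = C*(-5 + C)
R(F) = 36 + F
(-4319 - 2871)/(1697 + R(3*G(1) + f(-1, 4))) = (-4319 - 2871)/(1697 + (36 + (3*(1*(-5 + 1)) + 4))) = -7190/(1697 + (36 + (3*(1*(-4)) + 4))) = -7190/(1697 + (36 + (3*(-4) + 4))) = -7190/(1697 + (36 + (-12 + 4))) = -7190/(1697 + (36 - 8)) = -7190/(1697 + 28) = -7190/1725 = -7190*1/1725 = -1438/345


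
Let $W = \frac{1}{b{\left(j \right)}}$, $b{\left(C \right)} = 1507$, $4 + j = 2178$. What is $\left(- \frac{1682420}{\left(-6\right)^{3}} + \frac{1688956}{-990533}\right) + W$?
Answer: $\frac{627713670252169}{80607594474} \approx 7787.3$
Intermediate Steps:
$j = 2174$ ($j = -4 + 2178 = 2174$)
$W = \frac{1}{1507} \approx 0.00066357$
$\left(- \frac{1682420}{\left(-6\right)^{3}} + \frac{1688956}{-990533}\right) + W = \left(- \frac{1682420}{\left(-6\right)^{3}} + \frac{1688956}{-990533}\right) + \frac{1}{1507} = \left(- \frac{1682420}{-216} + 1688956 \left(- \frac{1}{990533}\right)\right) + \frac{1}{1507} = \left(\left(-1682420\right) \left(- \frac{1}{216}\right) - \frac{1688956}{990533}\right) + \frac{1}{1507} = \left(\frac{420605}{54} - \frac{1688956}{990533}\right) + \frac{1}{1507} = \frac{416531928841}{53488782} + \frac{1}{1507} = \frac{627713670252169}{80607594474}$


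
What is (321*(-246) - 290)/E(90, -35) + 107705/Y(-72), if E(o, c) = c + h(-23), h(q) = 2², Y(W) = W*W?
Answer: 414201959/160704 ≈ 2577.4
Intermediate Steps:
Y(W) = W²
h(q) = 4
E(o, c) = 4 + c (E(o, c) = c + 4 = 4 + c)
(321*(-246) - 290)/E(90, -35) + 107705/Y(-72) = (321*(-246) - 290)/(4 - 35) + 107705/((-72)²) = (-78966 - 290)/(-31) + 107705/5184 = -79256*(-1/31) + 107705*(1/5184) = 79256/31 + 107705/5184 = 414201959/160704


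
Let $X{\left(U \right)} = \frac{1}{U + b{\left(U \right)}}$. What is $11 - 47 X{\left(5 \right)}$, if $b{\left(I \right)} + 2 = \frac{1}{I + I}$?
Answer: $- \frac{129}{31} \approx -4.1613$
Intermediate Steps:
$b{\left(I \right)} = -2 + \frac{1}{2 I}$ ($b{\left(I \right)} = -2 + \frac{1}{I + I} = -2 + \frac{1}{2 I}$)
$X{\left(U \right)} = \frac{1}{-2 + U + \frac{1}{2 U}}$ ($X{\left(U \right)} = \frac{1}{U - \left(2 - \frac{1}{2 U}\right)} = \frac{1}{-2 + U + \frac{1}{2 U}}$)
$11 - 47 X{\left(5 \right)} = 11 - 47 \cdot 2 \cdot 5 \frac{1}{1 + 2 \cdot 5 \left(-2 + 5\right)} = 11 - 47 \cdot 2 \cdot 5 \frac{1}{1 + 2 \cdot 5 \cdot 3} = 11 - 47 \cdot 2 \cdot 5 \frac{1}{1 + 30} = 11 - 47 \cdot 2 \cdot 5 \cdot \frac{1}{31} = 11 - \frac{470}{31} = - \frac{129}{31}$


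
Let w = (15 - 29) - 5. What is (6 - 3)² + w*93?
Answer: -1758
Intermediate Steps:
w = -19 (w = -14 - 5 = -19)
(6 - 3)² + w*93 = (6 - 3)² - 19*93 = 3² - 1767 = 9 - 1767 = -1758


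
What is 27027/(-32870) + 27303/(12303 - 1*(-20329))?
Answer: 7752273/536306920 ≈ 0.014455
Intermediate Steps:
27027/(-32870) + 27303/(12303 - 1*(-20329)) = 27027*(-1/32870) + 27303/(12303 + 20329) = -27027/32870 + 27303/32632 = 7752273/536306920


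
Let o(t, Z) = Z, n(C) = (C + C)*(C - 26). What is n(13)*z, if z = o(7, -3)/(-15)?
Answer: -338/5 ≈ -67.600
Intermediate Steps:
n(C) = 2*C*(-26 + C) (n(C) = (2*C)*(-26 + C) = 2*C*(-26 + C))
z = ⅕ (z = -3/(-15) = -3*(-1/15) = ⅕ ≈ 0.20000)
n(13)*z = (2*13*(-26 + 13))*(⅕) = (2*13*(-13))*(⅕) = -338*⅕ = -338/5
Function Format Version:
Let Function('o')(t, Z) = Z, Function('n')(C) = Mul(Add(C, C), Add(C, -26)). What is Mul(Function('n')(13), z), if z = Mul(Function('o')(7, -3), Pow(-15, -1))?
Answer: Rational(-338, 5) ≈ -67.600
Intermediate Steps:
Function('n')(C) = Mul(2, C, Add(-26, C)) (Function('n')(C) = Mul(Mul(2, C), Add(-26, C)) = Mul(2, C, Add(-26, C)))
z = Rational(1, 5) (z = Mul(-3, Pow(-15, -1)) = Mul(-3, Rational(-1, 15)) = Rational(1, 5) ≈ 0.20000)
Mul(Function('n')(13), z) = Mul(Mul(2, 13, Add(-26, 13)), Rational(1, 5)) = Mul(Mul(2, 13, -13), Rational(1, 5)) = Mul(-338, Rational(1, 5)) = Rational(-338, 5)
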